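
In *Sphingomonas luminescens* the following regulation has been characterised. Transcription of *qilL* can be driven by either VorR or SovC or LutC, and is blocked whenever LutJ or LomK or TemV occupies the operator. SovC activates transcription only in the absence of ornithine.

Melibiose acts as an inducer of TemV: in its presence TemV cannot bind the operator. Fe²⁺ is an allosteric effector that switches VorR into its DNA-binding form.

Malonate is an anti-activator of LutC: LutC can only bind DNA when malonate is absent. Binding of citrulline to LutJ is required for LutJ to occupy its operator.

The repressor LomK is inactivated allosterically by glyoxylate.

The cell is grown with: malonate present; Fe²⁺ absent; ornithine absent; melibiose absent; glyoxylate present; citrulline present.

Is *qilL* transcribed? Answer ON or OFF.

OFF

Citrulline is present, so LutJ is active.
Glyoxylate is present, so LomK is inactive.
Fe²⁺ is absent, so VorR is inactive.
Melibiose is absent, so TemV is active.
Ornithine is absent, so SovC is active.
Malonate is present, so LutC is inactive.
With repressor LutJ bound, *qilL* is not transcribed.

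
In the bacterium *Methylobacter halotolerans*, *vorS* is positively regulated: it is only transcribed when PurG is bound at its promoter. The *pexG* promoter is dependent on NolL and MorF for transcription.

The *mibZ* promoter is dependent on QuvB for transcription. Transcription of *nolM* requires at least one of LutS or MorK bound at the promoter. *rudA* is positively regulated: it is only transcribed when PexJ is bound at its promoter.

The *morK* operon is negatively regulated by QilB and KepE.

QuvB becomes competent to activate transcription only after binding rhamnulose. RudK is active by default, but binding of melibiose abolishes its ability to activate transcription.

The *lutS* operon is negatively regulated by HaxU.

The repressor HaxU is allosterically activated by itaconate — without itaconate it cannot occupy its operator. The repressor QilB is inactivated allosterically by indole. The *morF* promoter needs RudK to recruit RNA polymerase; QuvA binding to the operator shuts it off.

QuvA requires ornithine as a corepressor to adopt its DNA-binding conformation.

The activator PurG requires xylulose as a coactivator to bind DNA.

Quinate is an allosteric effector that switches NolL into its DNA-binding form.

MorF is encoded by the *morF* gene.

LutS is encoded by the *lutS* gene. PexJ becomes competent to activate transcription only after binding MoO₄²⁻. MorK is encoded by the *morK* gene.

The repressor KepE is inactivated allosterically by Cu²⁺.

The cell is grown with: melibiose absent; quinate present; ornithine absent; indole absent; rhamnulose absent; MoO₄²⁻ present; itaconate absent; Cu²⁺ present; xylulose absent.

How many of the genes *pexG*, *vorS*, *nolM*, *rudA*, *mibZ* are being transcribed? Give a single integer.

3

Quinate is present, so NolL is active.
Melibiose is absent, so RudK is active.
Ornithine is absent, so QuvA is inactive.
No repressor is bound and RudK is active, so *morF* is transcribed.
So MorF is produced and active.
No repressor is bound and NolL and MorF are active, so *pexG* is transcribed.
→ *pexG* is ON.
Xylulose is absent, so PurG is inactive.
Required activator PurG is absent, so *vorS* is not transcribed.
→ *vorS* is OFF.
Itaconate is absent, so HaxU is inactive.
With no repressor bound, *lutS* is transcribed.
So LutS is produced and active.
Indole is absent, so QilB is active.
Cu²⁺ is present, so KepE is inactive.
With repressor QilB bound, *morK* is not transcribed.
So MorK is not produced.
Activator LutS is present, so *nolM* is transcribed.
→ *nolM* is ON.
MoO₄²⁻ is present, so PexJ is active.
No repressor is bound and PexJ is active, so *rudA* is transcribed.
→ *rudA* is ON.
Rhamnulose is absent, so QuvB is inactive.
Required activator QuvB is absent, so *mibZ* is not transcribed.
→ *mibZ* is OFF.
3 of the 5 genes are transcribed.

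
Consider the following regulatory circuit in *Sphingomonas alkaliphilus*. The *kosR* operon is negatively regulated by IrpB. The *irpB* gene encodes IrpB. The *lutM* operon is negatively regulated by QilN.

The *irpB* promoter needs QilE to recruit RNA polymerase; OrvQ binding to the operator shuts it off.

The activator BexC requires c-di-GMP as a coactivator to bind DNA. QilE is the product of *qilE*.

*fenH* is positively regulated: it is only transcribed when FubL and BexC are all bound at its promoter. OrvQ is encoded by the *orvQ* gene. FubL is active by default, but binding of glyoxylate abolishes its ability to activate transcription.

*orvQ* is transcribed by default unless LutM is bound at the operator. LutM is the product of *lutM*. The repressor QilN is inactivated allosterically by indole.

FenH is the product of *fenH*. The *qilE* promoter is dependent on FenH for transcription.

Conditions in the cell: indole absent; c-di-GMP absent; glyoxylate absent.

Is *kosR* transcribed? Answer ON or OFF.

Indole is absent, so QilN is active.
With repressor QilN bound, *lutM* is not transcribed.
So LutM is not produced.
With no repressor bound, *orvQ* is transcribed.
So OrvQ is produced and active.
Glyoxylate is absent, so FubL is active.
c-di-GMP is absent, so BexC is inactive.
Required activator BexC is absent, so *fenH* is not transcribed.
So FenH is not produced.
Required activator FenH is absent, so *qilE* is not transcribed.
So QilE is not produced.
With repressor OrvQ bound, *irpB* is not transcribed.
So IrpB is not produced.
With no repressor bound, *kosR* is transcribed.

ON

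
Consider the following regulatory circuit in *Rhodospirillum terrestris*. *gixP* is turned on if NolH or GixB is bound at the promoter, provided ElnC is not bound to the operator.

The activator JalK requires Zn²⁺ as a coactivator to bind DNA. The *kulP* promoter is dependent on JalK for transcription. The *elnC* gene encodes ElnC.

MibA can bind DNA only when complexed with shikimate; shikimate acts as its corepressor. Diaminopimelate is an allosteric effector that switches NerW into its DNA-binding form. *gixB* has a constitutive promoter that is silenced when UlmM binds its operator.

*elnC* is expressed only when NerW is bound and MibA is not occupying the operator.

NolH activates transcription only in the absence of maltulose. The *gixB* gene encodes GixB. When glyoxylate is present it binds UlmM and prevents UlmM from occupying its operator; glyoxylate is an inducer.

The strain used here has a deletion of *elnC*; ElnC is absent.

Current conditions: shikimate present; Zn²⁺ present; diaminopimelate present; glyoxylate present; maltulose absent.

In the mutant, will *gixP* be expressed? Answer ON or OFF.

ON

ElnC is non-functional in this strain, so it has no effect.
Maltulose is absent, so NolH is active.
Glyoxylate is present, so UlmM is inactive.
With no repressor bound, *gixB* is transcribed.
So GixB is produced and active.
Activator NolH is present, so *gixP* is transcribed.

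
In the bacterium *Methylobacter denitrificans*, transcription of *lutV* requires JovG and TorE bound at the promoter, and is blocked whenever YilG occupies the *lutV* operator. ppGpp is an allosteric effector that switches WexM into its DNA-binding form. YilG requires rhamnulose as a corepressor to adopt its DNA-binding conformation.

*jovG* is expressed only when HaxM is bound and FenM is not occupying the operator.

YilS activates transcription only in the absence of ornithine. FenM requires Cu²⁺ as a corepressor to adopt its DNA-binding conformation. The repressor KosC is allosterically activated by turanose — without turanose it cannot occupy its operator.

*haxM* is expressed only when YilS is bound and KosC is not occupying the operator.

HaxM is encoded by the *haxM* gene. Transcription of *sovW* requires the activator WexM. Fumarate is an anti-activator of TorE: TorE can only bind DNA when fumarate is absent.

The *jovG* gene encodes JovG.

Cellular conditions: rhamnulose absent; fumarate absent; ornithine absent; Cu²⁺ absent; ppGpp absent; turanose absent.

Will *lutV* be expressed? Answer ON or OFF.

ON

Rhamnulose is absent, so YilG is inactive.
Cu²⁺ is absent, so FenM is inactive.
Ornithine is absent, so YilS is active.
Turanose is absent, so KosC is inactive.
No repressor is bound and YilS is active, so *haxM* is transcribed.
So HaxM is produced and active.
No repressor is bound and HaxM is active, so *jovG* is transcribed.
So JovG is produced and active.
Fumarate is absent, so TorE is active.
No repressor is bound and JovG and TorE are active, so *lutV* is transcribed.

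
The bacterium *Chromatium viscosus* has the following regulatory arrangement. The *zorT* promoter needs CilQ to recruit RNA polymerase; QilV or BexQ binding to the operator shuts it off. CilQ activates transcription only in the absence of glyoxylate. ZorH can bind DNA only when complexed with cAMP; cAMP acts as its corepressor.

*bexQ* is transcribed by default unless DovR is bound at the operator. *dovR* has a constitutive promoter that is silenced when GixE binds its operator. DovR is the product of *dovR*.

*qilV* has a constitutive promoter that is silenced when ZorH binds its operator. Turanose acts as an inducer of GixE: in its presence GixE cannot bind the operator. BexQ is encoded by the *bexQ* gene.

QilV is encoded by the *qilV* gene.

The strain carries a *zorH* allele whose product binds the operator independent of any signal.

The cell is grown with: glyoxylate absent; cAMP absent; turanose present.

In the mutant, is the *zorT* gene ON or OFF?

ON

Glyoxylate is absent, so CilQ is active.
ZorH is constitutively active in this strain.
With repressor ZorH bound, *qilV* is not transcribed.
So QilV is not produced.
Turanose is present, so GixE is inactive.
With no repressor bound, *dovR* is transcribed.
So DovR is produced and active.
With repressor DovR bound, *bexQ* is not transcribed.
So BexQ is not produced.
No repressor is bound and CilQ is active, so *zorT* is transcribed.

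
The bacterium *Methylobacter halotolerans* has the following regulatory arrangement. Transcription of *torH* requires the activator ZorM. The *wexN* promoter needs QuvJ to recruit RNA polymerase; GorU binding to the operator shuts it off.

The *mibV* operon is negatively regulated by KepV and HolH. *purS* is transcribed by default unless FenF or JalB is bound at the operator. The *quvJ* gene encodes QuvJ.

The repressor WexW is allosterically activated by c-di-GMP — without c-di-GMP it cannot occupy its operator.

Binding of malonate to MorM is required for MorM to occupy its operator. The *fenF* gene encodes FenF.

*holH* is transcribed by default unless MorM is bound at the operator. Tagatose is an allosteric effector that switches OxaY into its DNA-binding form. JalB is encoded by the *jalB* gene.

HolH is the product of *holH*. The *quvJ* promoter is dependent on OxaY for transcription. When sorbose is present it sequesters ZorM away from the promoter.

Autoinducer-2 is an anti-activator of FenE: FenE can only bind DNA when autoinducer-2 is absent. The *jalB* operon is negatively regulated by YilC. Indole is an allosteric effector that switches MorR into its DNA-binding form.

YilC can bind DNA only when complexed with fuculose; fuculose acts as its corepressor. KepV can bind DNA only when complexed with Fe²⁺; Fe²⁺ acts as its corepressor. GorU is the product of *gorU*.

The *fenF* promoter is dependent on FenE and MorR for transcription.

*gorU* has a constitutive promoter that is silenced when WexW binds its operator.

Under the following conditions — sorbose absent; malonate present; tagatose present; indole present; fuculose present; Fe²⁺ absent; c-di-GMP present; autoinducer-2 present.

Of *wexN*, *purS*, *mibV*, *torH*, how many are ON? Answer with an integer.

4

Tagatose is present, so OxaY is active.
No repressor is bound and OxaY is active, so *quvJ* is transcribed.
So QuvJ is produced and active.
c-di-GMP is present, so WexW is active.
With repressor WexW bound, *gorU* is not transcribed.
So GorU is not produced.
No repressor is bound and QuvJ is active, so *wexN* is transcribed.
→ *wexN* is ON.
Autoinducer-2 is present, so FenE is inactive.
Indole is present, so MorR is active.
Required activator FenE is absent, so *fenF* is not transcribed.
So FenF is not produced.
Fuculose is present, so YilC is active.
With repressor YilC bound, *jalB* is not transcribed.
So JalB is not produced.
With no repressor bound, *purS* is transcribed.
→ *purS* is ON.
Fe²⁺ is absent, so KepV is inactive.
Malonate is present, so MorM is active.
With repressor MorM bound, *holH* is not transcribed.
So HolH is not produced.
With no repressor bound, *mibV* is transcribed.
→ *mibV* is ON.
Sorbose is absent, so ZorM is active.
No repressor is bound and ZorM is active, so *torH* is transcribed.
→ *torH* is ON.
4 of the 4 genes are transcribed.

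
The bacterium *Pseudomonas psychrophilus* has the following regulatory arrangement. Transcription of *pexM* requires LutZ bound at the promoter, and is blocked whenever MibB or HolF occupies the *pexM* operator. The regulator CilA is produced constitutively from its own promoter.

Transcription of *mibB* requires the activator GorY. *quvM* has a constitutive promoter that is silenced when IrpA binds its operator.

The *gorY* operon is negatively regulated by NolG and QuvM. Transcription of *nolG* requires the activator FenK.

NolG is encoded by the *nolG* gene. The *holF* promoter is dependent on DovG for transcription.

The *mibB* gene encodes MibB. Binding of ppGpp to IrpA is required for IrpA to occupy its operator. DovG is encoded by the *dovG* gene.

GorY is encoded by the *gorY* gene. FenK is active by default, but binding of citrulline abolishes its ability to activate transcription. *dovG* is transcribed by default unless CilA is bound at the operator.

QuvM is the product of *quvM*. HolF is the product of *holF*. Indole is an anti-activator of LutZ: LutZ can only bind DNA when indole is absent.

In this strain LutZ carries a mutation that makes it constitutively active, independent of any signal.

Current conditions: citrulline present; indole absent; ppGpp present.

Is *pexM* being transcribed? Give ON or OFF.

OFF

Citrulline is present, so FenK is inactive.
Required activator FenK is absent, so *nolG* is not transcribed.
So NolG is not produced.
ppGpp is present, so IrpA is active.
With repressor IrpA bound, *quvM* is not transcribed.
So QuvM is not produced.
With no repressor bound, *gorY* is transcribed.
So GorY is produced and active.
No repressor is bound and GorY is active, so *mibB* is transcribed.
So MibB is produced and active.
LutZ is constitutively active in this strain.
CilA is produced constitutively and is active.
With repressor CilA bound, *dovG* is not transcribed.
So DovG is not produced.
Required activator DovG is absent, so *holF* is not transcribed.
So HolF is not produced.
With repressor MibB bound, *pexM* is not transcribed.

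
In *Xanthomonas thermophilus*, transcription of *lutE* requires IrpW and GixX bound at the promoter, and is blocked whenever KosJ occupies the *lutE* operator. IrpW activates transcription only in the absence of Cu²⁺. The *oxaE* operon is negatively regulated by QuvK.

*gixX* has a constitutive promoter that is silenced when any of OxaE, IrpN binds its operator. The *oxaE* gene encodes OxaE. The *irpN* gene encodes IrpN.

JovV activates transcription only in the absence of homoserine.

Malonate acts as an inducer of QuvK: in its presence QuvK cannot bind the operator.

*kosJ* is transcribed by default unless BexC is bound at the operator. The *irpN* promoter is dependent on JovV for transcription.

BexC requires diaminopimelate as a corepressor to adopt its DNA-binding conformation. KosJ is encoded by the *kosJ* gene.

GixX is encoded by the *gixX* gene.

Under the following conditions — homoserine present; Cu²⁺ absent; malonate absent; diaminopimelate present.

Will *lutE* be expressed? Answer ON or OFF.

ON

Cu²⁺ is absent, so IrpW is active.
Diaminopimelate is present, so BexC is active.
With repressor BexC bound, *kosJ* is not transcribed.
So KosJ is not produced.
Malonate is absent, so QuvK is active.
With repressor QuvK bound, *oxaE* is not transcribed.
So OxaE is not produced.
Homoserine is present, so JovV is inactive.
Required activator JovV is absent, so *irpN* is not transcribed.
So IrpN is not produced.
With no repressor bound, *gixX* is transcribed.
So GixX is produced and active.
No repressor is bound and IrpW and GixX are active, so *lutE* is transcribed.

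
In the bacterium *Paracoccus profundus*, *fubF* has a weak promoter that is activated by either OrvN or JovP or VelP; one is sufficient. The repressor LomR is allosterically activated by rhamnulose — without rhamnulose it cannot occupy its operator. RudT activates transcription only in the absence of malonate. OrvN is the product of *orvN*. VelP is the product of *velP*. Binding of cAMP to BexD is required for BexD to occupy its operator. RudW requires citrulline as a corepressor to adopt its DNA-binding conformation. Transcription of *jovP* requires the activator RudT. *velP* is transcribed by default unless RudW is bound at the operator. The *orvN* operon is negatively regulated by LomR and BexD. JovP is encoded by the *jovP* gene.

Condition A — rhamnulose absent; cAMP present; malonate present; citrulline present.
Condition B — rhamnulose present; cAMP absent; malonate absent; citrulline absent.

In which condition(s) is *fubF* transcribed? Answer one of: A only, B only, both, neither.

B only

Condition A:
Rhamnulose is absent, so LomR is inactive.
cAMP is present, so BexD is active.
With repressor BexD bound, *orvN* is not transcribed.
So OrvN is not produced.
Malonate is present, so RudT is inactive.
Required activator RudT is absent, so *jovP* is not transcribed.
So JovP is not produced.
Citrulline is present, so RudW is active.
With repressor RudW bound, *velP* is not transcribed.
So VelP is not produced.
No activator is available at the *fubF* promoter, so *fubF* is not transcribed.
→ *fubF* is OFF in A.
Condition B:
Rhamnulose is present, so LomR is active.
cAMP is absent, so BexD is inactive.
With repressor LomR bound, *orvN* is not transcribed.
So OrvN is not produced.
Malonate is absent, so RudT is active.
No repressor is bound and RudT is active, so *jovP* is transcribed.
So JovP is produced and active.
Citrulline is absent, so RudW is inactive.
With no repressor bound, *velP* is transcribed.
So VelP is produced and active.
Activator JovP is present, so *fubF* is transcribed.
→ *fubF* is ON in B.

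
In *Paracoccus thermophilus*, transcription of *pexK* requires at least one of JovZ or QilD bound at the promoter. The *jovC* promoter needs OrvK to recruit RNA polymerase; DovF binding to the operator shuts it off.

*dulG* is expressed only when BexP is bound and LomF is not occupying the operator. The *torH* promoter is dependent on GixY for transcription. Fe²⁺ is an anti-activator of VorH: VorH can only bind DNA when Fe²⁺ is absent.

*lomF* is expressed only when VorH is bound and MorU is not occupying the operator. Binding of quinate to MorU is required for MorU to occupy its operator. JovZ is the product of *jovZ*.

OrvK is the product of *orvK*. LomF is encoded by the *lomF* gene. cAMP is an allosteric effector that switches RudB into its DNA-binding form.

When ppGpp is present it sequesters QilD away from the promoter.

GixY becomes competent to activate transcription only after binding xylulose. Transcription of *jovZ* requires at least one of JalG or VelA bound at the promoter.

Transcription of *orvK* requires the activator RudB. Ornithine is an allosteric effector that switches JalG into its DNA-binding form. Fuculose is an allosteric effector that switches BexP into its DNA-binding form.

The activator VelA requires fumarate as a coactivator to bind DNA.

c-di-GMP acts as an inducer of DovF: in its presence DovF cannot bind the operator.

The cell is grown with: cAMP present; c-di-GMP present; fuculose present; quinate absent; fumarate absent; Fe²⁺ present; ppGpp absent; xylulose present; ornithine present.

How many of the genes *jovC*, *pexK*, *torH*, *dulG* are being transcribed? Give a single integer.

4

c-di-GMP is present, so DovF is inactive.
cAMP is present, so RudB is active.
No repressor is bound and RudB is active, so *orvK* is transcribed.
So OrvK is produced and active.
No repressor is bound and OrvK is active, so *jovC* is transcribed.
→ *jovC* is ON.
Ornithine is present, so JalG is active.
Fumarate is absent, so VelA is inactive.
Activator JalG is present, so *jovZ* is transcribed.
So JovZ is produced and active.
ppGpp is absent, so QilD is active.
Activator JovZ is present, so *pexK* is transcribed.
→ *pexK* is ON.
Xylulose is present, so GixY is active.
No repressor is bound and GixY is active, so *torH* is transcribed.
→ *torH* is ON.
Quinate is absent, so MorU is inactive.
Fe²⁺ is present, so VorH is inactive.
Required activator VorH is absent, so *lomF* is not transcribed.
So LomF is not produced.
Fuculose is present, so BexP is active.
No repressor is bound and BexP is active, so *dulG* is transcribed.
→ *dulG* is ON.
4 of the 4 genes are transcribed.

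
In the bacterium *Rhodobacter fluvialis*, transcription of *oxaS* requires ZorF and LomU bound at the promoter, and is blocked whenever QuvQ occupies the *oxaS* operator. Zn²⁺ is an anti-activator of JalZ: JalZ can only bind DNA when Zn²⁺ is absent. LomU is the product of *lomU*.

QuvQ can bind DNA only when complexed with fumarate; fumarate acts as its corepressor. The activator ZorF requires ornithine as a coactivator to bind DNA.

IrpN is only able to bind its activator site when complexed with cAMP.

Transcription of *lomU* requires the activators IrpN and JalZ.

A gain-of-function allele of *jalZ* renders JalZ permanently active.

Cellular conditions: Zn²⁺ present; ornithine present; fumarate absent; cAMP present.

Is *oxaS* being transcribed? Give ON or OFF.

Ornithine is present, so ZorF is active.
Fumarate is absent, so QuvQ is inactive.
cAMP is present, so IrpN is active.
JalZ is constitutively active in this strain.
No repressor is bound and IrpN and JalZ are active, so *lomU* is transcribed.
So LomU is produced and active.
No repressor is bound and ZorF and LomU are active, so *oxaS* is transcribed.

ON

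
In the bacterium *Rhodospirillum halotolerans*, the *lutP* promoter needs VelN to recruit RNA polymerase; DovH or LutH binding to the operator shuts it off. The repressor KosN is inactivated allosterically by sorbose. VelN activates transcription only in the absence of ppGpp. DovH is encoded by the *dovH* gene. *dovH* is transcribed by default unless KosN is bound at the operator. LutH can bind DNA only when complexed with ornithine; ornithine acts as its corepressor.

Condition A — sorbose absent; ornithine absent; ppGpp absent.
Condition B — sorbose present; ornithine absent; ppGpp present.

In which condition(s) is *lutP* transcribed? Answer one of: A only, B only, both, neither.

A only

Condition A:
Sorbose is absent, so KosN is active.
With repressor KosN bound, *dovH* is not transcribed.
So DovH is not produced.
Ornithine is absent, so LutH is inactive.
ppGpp is absent, so VelN is active.
No repressor is bound and VelN is active, so *lutP* is transcribed.
→ *lutP* is ON in A.
Condition B:
Sorbose is present, so KosN is inactive.
With no repressor bound, *dovH* is transcribed.
So DovH is produced and active.
Ornithine is absent, so LutH is inactive.
ppGpp is present, so VelN is inactive.
With repressor DovH bound, *lutP* is not transcribed.
→ *lutP* is OFF in B.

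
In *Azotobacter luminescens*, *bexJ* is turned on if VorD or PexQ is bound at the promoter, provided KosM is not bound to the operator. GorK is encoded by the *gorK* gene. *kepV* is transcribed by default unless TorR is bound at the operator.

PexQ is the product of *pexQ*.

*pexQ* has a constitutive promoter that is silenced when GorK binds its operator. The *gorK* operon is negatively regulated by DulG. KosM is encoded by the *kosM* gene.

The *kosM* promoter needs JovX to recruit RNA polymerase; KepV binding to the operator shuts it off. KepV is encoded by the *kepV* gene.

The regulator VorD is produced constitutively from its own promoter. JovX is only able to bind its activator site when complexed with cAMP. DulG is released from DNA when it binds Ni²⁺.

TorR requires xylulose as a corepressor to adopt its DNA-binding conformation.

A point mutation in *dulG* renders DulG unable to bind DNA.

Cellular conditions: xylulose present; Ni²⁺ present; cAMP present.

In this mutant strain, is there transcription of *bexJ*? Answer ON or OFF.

VorD is produced constitutively and is active.
cAMP is present, so JovX is active.
Xylulose is present, so TorR is active.
With repressor TorR bound, *kepV* is not transcribed.
So KepV is not produced.
No repressor is bound and JovX is active, so *kosM* is transcribed.
So KosM is produced and active.
DulG is non-functional in this strain, so it has no effect.
With no repressor bound, *gorK* is transcribed.
So GorK is produced and active.
With repressor GorK bound, *pexQ* is not transcribed.
So PexQ is not produced.
With repressor KosM bound, *bexJ* is not transcribed.

OFF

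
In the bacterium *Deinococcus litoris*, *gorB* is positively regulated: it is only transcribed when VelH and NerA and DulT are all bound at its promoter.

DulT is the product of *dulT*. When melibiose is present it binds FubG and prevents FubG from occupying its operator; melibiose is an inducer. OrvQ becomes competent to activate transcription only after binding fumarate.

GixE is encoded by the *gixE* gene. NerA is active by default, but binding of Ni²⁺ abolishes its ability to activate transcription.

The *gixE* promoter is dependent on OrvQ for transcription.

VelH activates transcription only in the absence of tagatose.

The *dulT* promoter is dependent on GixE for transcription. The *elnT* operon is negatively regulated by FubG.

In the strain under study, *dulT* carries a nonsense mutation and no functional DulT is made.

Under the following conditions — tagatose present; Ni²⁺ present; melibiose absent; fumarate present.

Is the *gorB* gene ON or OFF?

OFF

Tagatose is present, so VelH is inactive.
Ni²⁺ is present, so NerA is inactive.
DulT is non-functional in this strain, so it has no effect.
Required activator VelH is absent, so *gorB* is not transcribed.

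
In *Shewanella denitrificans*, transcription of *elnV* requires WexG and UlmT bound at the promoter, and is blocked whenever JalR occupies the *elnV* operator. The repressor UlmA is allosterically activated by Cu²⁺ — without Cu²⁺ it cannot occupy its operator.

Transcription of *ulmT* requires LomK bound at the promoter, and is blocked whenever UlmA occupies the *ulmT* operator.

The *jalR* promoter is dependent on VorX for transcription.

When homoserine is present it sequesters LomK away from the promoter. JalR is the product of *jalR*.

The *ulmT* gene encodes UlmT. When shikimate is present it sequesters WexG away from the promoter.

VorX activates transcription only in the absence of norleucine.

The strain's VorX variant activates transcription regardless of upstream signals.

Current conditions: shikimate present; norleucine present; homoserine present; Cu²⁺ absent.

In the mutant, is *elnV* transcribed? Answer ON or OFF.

Shikimate is present, so WexG is inactive.
VorX is constitutively active in this strain.
No repressor is bound and VorX is active, so *jalR* is transcribed.
So JalR is produced and active.
Homoserine is present, so LomK is inactive.
Cu²⁺ is absent, so UlmA is inactive.
Required activator LomK is absent, so *ulmT* is not transcribed.
So UlmT is not produced.
With repressor JalR bound, *elnV* is not transcribed.

OFF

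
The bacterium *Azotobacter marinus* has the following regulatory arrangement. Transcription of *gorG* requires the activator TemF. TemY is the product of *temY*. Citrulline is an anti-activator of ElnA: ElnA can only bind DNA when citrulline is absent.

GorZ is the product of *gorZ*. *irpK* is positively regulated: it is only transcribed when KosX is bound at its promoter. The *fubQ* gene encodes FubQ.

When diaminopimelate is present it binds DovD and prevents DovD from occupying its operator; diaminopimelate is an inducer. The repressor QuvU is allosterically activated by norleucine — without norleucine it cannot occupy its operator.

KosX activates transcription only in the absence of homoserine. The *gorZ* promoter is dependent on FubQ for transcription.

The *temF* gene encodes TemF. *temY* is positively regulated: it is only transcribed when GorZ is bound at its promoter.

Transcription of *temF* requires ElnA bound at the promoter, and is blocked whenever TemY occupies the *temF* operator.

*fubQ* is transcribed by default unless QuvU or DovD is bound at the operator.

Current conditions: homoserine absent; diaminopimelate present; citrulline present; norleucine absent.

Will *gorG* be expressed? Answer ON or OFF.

OFF

Norleucine is absent, so QuvU is inactive.
Diaminopimelate is present, so DovD is inactive.
With no repressor bound, *fubQ* is transcribed.
So FubQ is produced and active.
No repressor is bound and FubQ is active, so *gorZ* is transcribed.
So GorZ is produced and active.
No repressor is bound and GorZ is active, so *temY* is transcribed.
So TemY is produced and active.
Citrulline is present, so ElnA is inactive.
With repressor TemY bound, *temF* is not transcribed.
So TemF is not produced.
Required activator TemF is absent, so *gorG* is not transcribed.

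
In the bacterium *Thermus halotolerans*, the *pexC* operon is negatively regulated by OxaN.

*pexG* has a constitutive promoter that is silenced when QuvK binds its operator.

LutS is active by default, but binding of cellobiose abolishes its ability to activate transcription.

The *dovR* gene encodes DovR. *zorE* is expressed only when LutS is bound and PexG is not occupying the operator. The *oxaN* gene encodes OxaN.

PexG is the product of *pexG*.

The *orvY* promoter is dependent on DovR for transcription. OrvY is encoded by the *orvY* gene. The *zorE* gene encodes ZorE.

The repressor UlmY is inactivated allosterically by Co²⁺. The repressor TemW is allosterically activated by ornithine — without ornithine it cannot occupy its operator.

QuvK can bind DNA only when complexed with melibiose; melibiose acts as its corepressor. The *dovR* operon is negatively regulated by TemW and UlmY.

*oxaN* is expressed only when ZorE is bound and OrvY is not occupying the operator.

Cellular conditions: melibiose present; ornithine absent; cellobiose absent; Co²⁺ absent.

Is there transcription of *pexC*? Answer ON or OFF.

Melibiose is present, so QuvK is active.
With repressor QuvK bound, *pexG* is not transcribed.
So PexG is not produced.
Cellobiose is absent, so LutS is active.
No repressor is bound and LutS is active, so *zorE* is transcribed.
So ZorE is produced and active.
Ornithine is absent, so TemW is inactive.
Co²⁺ is absent, so UlmY is active.
With repressor UlmY bound, *dovR* is not transcribed.
So DovR is not produced.
Required activator DovR is absent, so *orvY* is not transcribed.
So OrvY is not produced.
No repressor is bound and ZorE is active, so *oxaN* is transcribed.
So OxaN is produced and active.
With repressor OxaN bound, *pexC* is not transcribed.

OFF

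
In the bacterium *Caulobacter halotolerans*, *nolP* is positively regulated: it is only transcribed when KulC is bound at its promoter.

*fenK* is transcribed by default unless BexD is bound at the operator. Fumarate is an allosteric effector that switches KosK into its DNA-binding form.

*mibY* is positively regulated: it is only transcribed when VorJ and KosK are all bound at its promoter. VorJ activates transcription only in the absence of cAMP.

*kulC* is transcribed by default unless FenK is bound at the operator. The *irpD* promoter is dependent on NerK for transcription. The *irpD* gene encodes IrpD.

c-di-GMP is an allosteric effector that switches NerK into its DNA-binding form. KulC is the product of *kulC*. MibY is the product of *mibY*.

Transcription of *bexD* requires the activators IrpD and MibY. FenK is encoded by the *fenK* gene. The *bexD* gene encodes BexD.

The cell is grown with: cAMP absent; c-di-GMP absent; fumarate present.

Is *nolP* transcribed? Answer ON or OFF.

OFF

c-di-GMP is absent, so NerK is inactive.
Required activator NerK is absent, so *irpD* is not transcribed.
So IrpD is not produced.
cAMP is absent, so VorJ is active.
Fumarate is present, so KosK is active.
No repressor is bound and VorJ and KosK are active, so *mibY* is transcribed.
So MibY is produced and active.
Required activator IrpD is absent, so *bexD* is not transcribed.
So BexD is not produced.
With no repressor bound, *fenK* is transcribed.
So FenK is produced and active.
With repressor FenK bound, *kulC* is not transcribed.
So KulC is not produced.
Required activator KulC is absent, so *nolP* is not transcribed.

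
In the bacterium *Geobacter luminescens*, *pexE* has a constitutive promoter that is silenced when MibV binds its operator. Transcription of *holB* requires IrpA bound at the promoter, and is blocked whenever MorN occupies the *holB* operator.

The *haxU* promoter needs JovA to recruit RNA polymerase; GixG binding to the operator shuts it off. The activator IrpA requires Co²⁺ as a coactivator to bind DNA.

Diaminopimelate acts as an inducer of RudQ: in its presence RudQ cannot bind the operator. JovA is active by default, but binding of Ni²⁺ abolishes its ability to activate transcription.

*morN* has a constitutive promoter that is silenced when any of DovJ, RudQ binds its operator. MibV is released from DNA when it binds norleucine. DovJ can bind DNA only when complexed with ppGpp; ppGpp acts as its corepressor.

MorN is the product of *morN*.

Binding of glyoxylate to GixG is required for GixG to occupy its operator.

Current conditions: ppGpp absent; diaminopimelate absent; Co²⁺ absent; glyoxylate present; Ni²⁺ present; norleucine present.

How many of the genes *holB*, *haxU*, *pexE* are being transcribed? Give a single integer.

Co²⁺ is absent, so IrpA is inactive.
ppGpp is absent, so DovJ is inactive.
Diaminopimelate is absent, so RudQ is active.
With repressor RudQ bound, *morN* is not transcribed.
So MorN is not produced.
Required activator IrpA is absent, so *holB* is not transcribed.
→ *holB* is OFF.
Glyoxylate is present, so GixG is active.
Ni²⁺ is present, so JovA is inactive.
With repressor GixG bound, *haxU* is not transcribed.
→ *haxU* is OFF.
Norleucine is present, so MibV is inactive.
With no repressor bound, *pexE* is transcribed.
→ *pexE* is ON.
1 of the 3 genes is transcribed.

1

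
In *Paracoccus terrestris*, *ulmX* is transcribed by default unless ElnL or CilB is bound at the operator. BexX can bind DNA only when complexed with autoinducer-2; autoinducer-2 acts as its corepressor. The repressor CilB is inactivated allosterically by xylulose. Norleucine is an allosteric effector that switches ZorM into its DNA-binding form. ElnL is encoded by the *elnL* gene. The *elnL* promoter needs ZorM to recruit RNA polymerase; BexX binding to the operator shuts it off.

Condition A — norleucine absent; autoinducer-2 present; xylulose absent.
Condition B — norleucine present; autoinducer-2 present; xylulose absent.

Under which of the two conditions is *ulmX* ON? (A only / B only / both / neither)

Condition A:
Norleucine is absent, so ZorM is inactive.
Autoinducer-2 is present, so BexX is active.
With repressor BexX bound, *elnL* is not transcribed.
So ElnL is not produced.
Xylulose is absent, so CilB is active.
With repressor CilB bound, *ulmX* is not transcribed.
→ *ulmX* is OFF in A.
Condition B:
Norleucine is present, so ZorM is active.
Autoinducer-2 is present, so BexX is active.
With repressor BexX bound, *elnL* is not transcribed.
So ElnL is not produced.
Xylulose is absent, so CilB is active.
With repressor CilB bound, *ulmX* is not transcribed.
→ *ulmX* is OFF in B.

neither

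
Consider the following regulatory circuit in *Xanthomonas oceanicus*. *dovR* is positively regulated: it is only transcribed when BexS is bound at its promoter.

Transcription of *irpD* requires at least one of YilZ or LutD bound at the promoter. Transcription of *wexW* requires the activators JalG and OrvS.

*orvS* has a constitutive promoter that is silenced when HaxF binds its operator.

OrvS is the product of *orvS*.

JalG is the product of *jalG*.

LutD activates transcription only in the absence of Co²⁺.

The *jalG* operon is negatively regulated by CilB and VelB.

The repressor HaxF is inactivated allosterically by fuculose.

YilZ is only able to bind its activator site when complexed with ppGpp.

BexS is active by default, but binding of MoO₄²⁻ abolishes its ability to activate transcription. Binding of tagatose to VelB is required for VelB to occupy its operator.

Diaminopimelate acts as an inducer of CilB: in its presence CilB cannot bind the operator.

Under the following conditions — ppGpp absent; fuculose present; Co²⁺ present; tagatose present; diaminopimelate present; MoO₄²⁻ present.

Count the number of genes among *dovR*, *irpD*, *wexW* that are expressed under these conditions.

0

MoO₄²⁻ is present, so BexS is inactive.
Required activator BexS is absent, so *dovR* is not transcribed.
→ *dovR* is OFF.
ppGpp is absent, so YilZ is inactive.
Co²⁺ is present, so LutD is inactive.
No activator is available at the *irpD* promoter, so *irpD* is not transcribed.
→ *irpD* is OFF.
Diaminopimelate is present, so CilB is inactive.
Tagatose is present, so VelB is active.
With repressor VelB bound, *jalG* is not transcribed.
So JalG is not produced.
Fuculose is present, so HaxF is inactive.
With no repressor bound, *orvS* is transcribed.
So OrvS is produced and active.
Required activator JalG is absent, so *wexW* is not transcribed.
→ *wexW* is OFF.
0 of the 3 genes are transcribed.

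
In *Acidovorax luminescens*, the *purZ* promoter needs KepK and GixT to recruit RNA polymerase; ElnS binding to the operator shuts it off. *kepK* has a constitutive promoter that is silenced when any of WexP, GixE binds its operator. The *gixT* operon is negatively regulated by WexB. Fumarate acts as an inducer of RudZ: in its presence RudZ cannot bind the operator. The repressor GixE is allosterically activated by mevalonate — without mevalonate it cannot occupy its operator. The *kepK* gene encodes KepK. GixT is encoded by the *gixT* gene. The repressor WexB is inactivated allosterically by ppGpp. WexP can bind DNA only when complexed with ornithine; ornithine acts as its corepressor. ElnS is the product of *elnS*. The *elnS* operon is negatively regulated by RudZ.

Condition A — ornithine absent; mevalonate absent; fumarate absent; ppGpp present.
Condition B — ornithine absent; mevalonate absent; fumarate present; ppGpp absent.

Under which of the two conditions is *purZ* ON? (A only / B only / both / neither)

A only

Condition A:
Ornithine is absent, so WexP is inactive.
Mevalonate is absent, so GixE is inactive.
With no repressor bound, *kepK* is transcribed.
So KepK is produced and active.
Fumarate is absent, so RudZ is active.
With repressor RudZ bound, *elnS* is not transcribed.
So ElnS is not produced.
ppGpp is present, so WexB is inactive.
With no repressor bound, *gixT* is transcribed.
So GixT is produced and active.
No repressor is bound and KepK and GixT are active, so *purZ* is transcribed.
→ *purZ* is ON in A.
Condition B:
Ornithine is absent, so WexP is inactive.
Mevalonate is absent, so GixE is inactive.
With no repressor bound, *kepK* is transcribed.
So KepK is produced and active.
Fumarate is present, so RudZ is inactive.
With no repressor bound, *elnS* is transcribed.
So ElnS is produced and active.
ppGpp is absent, so WexB is active.
With repressor WexB bound, *gixT* is not transcribed.
So GixT is not produced.
With repressor ElnS bound, *purZ* is not transcribed.
→ *purZ* is OFF in B.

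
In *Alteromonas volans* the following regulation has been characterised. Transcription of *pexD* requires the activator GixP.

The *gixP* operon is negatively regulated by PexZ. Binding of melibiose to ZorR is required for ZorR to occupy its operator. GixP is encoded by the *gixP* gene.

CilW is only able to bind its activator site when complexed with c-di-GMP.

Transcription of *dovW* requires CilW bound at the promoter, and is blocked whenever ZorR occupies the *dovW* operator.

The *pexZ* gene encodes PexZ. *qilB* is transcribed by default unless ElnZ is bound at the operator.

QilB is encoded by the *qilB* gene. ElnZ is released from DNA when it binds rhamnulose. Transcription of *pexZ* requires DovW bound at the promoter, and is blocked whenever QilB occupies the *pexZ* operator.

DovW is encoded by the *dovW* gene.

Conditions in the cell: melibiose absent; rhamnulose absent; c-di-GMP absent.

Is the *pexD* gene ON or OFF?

c-di-GMP is absent, so CilW is inactive.
Melibiose is absent, so ZorR is inactive.
Required activator CilW is absent, so *dovW* is not transcribed.
So DovW is not produced.
Rhamnulose is absent, so ElnZ is active.
With repressor ElnZ bound, *qilB* is not transcribed.
So QilB is not produced.
Required activator DovW is absent, so *pexZ* is not transcribed.
So PexZ is not produced.
With no repressor bound, *gixP* is transcribed.
So GixP is produced and active.
No repressor is bound and GixP is active, so *pexD* is transcribed.

ON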